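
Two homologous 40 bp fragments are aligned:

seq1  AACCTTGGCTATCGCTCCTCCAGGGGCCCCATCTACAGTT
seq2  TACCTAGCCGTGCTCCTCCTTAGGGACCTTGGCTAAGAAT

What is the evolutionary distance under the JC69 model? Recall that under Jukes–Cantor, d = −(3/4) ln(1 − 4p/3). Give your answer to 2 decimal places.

The sequences differ at 21 of 40 sites, so p = 21/40 = 0.525.
d = −(3/4) ln(1 − 4p/3) = −0.75 ln(1 − 0.7) = −0.75 ln(0.3)
  = −0.75 × (-1.203973) = 0.902980 substitutions/site.

0.90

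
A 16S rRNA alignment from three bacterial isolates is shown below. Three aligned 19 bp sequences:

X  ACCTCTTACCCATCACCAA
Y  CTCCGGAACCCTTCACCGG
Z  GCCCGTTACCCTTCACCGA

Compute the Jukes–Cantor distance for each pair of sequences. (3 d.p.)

d(X,Y) = 0.749, d(X,Z) = 0.324, d(Y,Z) = 0.324

X–Y: 9/19 sites differ → p ≈ 0.473684, d = −0.75 ln(1 − 0.631579) = 0.748897 ≈ 0.749.
X–Z: 5/19 sites differ → p ≈ 0.263158, d = −0.75 ln(1 − 0.350877) = 0.324100 ≈ 0.324.
Y–Z: 5/19 sites differ → p ≈ 0.263158, d = −0.75 ln(1 − 0.350877) = 0.324100 ≈ 0.324.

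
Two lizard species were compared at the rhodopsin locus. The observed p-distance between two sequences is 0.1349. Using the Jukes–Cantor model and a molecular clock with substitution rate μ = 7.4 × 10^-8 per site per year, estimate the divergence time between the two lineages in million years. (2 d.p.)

d = −(3/4) ln(1 − 4p/3) = −0.75 ln(1 − 0.179867) = −0.75 ln(0.820133)
  = −0.75 × (-0.198289) = 0.148717 substitutions/site.
Under a molecular clock d = 2μt, so t = d/(2μ) = 0.148717 / (2 × 7.4 × 10^-8) = 1.00 million years.

1.00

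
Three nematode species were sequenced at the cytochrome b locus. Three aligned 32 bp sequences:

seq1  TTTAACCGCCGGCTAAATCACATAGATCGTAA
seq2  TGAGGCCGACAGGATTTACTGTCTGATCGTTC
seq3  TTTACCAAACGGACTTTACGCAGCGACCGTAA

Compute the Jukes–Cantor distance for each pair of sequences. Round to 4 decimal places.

seq1–seq2: 19/32 sites differ → p = 0.59375, d = −0.75 ln(1 − 0.791667) = 1.176463 ≈ 1.1765.
seq1–seq3: 14/32 sites differ → p = 0.4375, d = −0.75 ln(1 − 0.583333) = 0.656601 ≈ 0.6566.
seq2–seq3: 17/32 sites differ → p = 0.53125, d = −0.75 ln(1 − 0.708333) = 0.924107 ≈ 0.9241.

d(seq1,seq2) = 1.1765, d(seq1,seq3) = 0.6566, d(seq2,seq3) = 0.9241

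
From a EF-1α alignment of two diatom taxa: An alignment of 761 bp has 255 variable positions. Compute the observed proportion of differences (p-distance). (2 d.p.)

0.34

p = 255/761 = 0.335085… ≈ 0.34 (to 2 d.p.).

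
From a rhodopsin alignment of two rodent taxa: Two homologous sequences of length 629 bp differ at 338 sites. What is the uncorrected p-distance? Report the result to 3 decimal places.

0.537

p = 338/629 = 0.537360… ≈ 0.537 (to 3 d.p.).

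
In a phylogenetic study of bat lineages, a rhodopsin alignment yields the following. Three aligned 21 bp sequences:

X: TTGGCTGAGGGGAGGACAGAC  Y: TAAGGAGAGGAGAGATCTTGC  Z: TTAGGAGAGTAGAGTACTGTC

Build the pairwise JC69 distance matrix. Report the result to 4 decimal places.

X–Y: 10/21 sites differ → p ≈ 0.47619, d = −0.75 ln(1 − 0.63492) = 0.755729 ≈ 0.7557.
X–Z: 8/21 sites differ → p ≈ 0.380952, d = −0.75 ln(1 − 0.507936) = 0.531860 ≈ 0.5319.
Y–Z: 6/21 sites differ → p ≈ 0.285714, d = −0.75 ln(1 − 0.380952) = 0.359679 ≈ 0.3597.

d(X,Y) = 0.7557, d(X,Z) = 0.5319, d(Y,Z) = 0.3597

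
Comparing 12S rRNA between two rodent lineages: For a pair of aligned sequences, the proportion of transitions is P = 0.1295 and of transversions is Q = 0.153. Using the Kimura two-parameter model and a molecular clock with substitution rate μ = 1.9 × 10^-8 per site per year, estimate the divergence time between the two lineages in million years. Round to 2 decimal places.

9.39

Under the Kimura two-parameter model, d = −½ ln(1 − 2P − Q) − ¼ ln(1 − 2Q).
1 − 2P − Q = 0.588, giving −½ ln(0.588) = 0.265514.
1 − 2Q = 0.694, giving −¼ ln(0.694) = 0.091321.
d = 0.265514 + 0.091321 = 0.356835.
Under a molecular clock d = 2μt, so t = d/(2μ) = 0.356835 / (2 × 1.9 × 10^-8) = 9.39 million years.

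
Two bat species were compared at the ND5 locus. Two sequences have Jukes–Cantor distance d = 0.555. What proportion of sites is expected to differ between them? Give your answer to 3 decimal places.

0.392

p = (3/4)(1 − e^(−4d/3)) = 0.75 × (1 − e^(-0.74)) = 0.75 × (1 − 0.477114) = 0.392165.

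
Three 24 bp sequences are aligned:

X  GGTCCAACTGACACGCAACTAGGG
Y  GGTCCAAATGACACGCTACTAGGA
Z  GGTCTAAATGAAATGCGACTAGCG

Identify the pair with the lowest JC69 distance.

X–Y: 3/24 differ, p = 0.125, d = 0.137.
X–Z: 6/24 differ, p = 0.250, d = 0.304.
Y–Z: 6/24 differ, p = 0.250, d = 0.304.
The smallest distance is between X and Y.

X and Y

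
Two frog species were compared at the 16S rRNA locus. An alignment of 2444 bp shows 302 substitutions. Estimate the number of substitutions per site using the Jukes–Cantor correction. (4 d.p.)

p = 302/2444 ≈ 0.123568.
d = −(3/4) ln(1 − 4p/3) = −0.75 ln(1 − 0.164757) = −0.75 ln(0.835243)
  = −0.75 × (-0.180033) = 0.135025 substitutions/site.

0.1350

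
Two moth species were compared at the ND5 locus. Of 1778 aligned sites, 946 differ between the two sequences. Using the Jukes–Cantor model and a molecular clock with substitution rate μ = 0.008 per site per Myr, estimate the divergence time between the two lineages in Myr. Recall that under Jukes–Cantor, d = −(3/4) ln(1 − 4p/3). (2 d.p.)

57.93

p = 946/1778 ≈ 0.532058.
d = −(3/4) ln(1 − 4p/3) = −0.75 ln(1 − 0.709411) = −0.75 ln(0.290589)
  = −0.75 × (-1.235845) = 0.926884 substitutions/site.
Under a molecular clock d = 2μt, so t = d/(2μ) = 0.926884 / (2 × 0.008) = 57.93 Myr.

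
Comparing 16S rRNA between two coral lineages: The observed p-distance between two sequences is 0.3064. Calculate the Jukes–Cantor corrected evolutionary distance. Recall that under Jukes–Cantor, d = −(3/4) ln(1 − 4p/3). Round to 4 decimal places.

0.3939

d = −(3/4) ln(1 − 4p/3) = −0.75 ln(1 − 0.408533) = −0.75 ln(0.591467)
  = −0.75 × (-0.525149) = 0.393862 substitutions/site.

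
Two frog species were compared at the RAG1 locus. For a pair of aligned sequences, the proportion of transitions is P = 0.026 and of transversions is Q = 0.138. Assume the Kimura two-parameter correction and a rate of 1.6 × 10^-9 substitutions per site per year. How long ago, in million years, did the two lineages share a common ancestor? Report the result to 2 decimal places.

58.16

Under the Kimura two-parameter model, d = −½ ln(1 − 2P − Q) − ¼ ln(1 − 2Q).
1 − 2P − Q = 0.81, giving −½ ln(0.81) = 0.105361.
1 − 2Q = 0.724, giving −¼ ln(0.724) = 0.080741.
d = 0.105361 + 0.080741 = 0.186102.
Under a molecular clock d = 2μt, so t = d/(2μ) = 0.186102 / (2 × 1.6 × 10^-9) = 58.16 million years.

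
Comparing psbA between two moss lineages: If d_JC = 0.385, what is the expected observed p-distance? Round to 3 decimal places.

p = (3/4)(1 − e^(−4d/3)) = 0.75 × (1 − e^(-0.513333)) = 0.75 × (1 − 0.598497) = 0.301127.

0.301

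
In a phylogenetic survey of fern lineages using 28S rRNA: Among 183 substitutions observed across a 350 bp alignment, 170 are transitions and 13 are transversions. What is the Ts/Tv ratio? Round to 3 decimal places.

13.077

R = 170/13 = 13.076923… ≈ 13.077 (to 3 d.p.).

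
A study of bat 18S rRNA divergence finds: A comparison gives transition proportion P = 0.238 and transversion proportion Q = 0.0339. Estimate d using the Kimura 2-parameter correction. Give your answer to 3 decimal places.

0.374

Under the Kimura two-parameter model, d = −½ ln(1 − 2P − Q) − ¼ ln(1 − 2Q).
1 − 2P − Q = 0.4901, giving −½ ln(0.4901) = 0.356573.
1 − 2Q = 0.9322, giving −¼ ln(0.9322) = 0.017552.
d = 0.356573 + 0.017552 = 0.374125.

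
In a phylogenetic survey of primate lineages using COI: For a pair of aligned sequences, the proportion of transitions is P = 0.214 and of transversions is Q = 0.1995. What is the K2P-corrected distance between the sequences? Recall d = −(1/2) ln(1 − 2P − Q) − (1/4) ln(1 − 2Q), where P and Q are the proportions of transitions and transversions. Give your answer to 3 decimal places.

0.621

Under the Kimura two-parameter model, d = −½ ln(1 − 2P − Q) − ¼ ln(1 − 2Q).
1 − 2P − Q = 0.3725, giving −½ ln(0.3725) = 0.493759.
1 − 2Q = 0.601, giving −¼ ln(0.601) = 0.127290.
d = 0.493759 + 0.127290 = 0.621049.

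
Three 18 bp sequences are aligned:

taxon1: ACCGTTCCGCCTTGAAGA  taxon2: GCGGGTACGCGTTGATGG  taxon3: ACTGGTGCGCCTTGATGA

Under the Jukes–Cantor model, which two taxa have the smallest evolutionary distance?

taxon1 and taxon3

taxon1–taxon2: 7/18 differ, p = 0.389, d = 0.548.
taxon1–taxon3: 4/18 differ, p = 0.222, d = 0.264.
taxon2–taxon3: 5/18 differ, p = 0.278, d = 0.347.
The smallest distance is between taxon1 and taxon3.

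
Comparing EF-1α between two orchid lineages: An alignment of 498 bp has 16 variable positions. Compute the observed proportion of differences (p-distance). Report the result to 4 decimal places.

p = 16/498 = 0.032128… ≈ 0.0321 (to 4 d.p.).

0.0321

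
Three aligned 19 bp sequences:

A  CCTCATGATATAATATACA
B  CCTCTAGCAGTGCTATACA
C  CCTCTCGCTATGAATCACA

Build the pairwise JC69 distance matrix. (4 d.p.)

d(A,B) = 0.5068, d(A,C) = 0.5068, d(B,C) = 0.5068

A–B: 7/19 sites differ → p ≈ 0.368421, d = −0.75 ln(1 − 0.491228) = 0.506816 ≈ 0.5068.
A–C: 7/19 sites differ → p ≈ 0.368421, d = −0.75 ln(1 − 0.491228) = 0.506816 ≈ 0.5068.
B–C: 7/19 sites differ → p ≈ 0.368421, d = −0.75 ln(1 − 0.491228) = 0.506816 ≈ 0.5068.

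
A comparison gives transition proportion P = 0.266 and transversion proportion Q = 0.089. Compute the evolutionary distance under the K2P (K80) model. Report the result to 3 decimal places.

0.534

Under the Kimura two-parameter model, d = −½ ln(1 − 2P − Q) − ¼ ln(1 − 2Q).
1 − 2P − Q = 0.379, giving −½ ln(0.379) = 0.485110.
1 − 2Q = 0.822, giving −¼ ln(0.822) = 0.049004.
d = 0.485110 + 0.049004 = 0.534114.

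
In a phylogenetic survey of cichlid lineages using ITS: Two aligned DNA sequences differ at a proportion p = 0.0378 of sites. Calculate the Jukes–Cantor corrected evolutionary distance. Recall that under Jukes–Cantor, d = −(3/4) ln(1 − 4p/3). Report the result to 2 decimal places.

0.04

d = −(3/4) ln(1 − 4p/3) = −0.75 ln(1 − 0.0504) = −0.75 ln(0.9496)
  = −0.75 × (-0.051714) = 0.038786 substitutions/site.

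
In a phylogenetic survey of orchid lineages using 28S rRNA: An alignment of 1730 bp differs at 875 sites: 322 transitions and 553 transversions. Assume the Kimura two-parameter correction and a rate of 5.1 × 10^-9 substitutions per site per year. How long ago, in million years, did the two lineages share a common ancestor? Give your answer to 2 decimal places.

82.71

P = 322/1730 ≈ 0.186127 and Q = 553/1730 ≈ 0.319653.
Under the Kimura two-parameter model, d = −½ ln(1 − 2P − Q) − ¼ ln(1 − 2Q).
1 − 2P − Q = 0.308093, giving −½ ln(0.308093) = 0.588677.
1 − 2Q = 0.360694, giving −¼ ln(0.360694) = 0.254931.
d = 0.588677 + 0.254931 = 0.843608.
Under a molecular clock d = 2μt, so t = d/(2μ) = 0.843608 / (2 × 5.1 × 10^-9) = 82.71 million years.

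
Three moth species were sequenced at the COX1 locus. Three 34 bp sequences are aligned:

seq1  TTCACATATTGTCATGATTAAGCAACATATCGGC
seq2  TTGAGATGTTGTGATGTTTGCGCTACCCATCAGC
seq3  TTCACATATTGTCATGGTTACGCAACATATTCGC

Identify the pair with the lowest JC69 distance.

seq1 and seq3

seq1–seq2: 11/34 differ, p = 0.324, d = 0.423.
seq1–seq3: 4/34 differ, p = 0.118, d = 0.128.
seq2–seq3: 11/34 differ, p = 0.324, d = 0.423.
The smallest distance is between seq1 and seq3.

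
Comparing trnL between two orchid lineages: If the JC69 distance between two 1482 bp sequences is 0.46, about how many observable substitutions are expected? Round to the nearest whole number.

Invert JC69: p = (3/4)(1 − e^(−4d/3)) = 0.75 × (1 − e^(-0.613333)) = 0.75 × (1 − 0.541543) = 0.343843.
Expected differing sites = pL ≈ 0.343843 × 1482 = 509.575326 ≈ 510.

510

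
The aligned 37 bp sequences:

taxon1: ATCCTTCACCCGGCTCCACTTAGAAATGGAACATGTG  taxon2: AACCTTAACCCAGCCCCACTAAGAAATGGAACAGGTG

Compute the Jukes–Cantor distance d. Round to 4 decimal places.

0.1827

The sequences differ at 6 of 37 sites (2, 7, 12, 15, 21, 34), so p = 6/37 ≈ 0.162162.
d = −(3/4) ln(1 − 4p/3) = −0.75 ln(1 − 0.216216) = −0.75 ln(0.783784)
  = −0.75 × (-0.243622) = 0.182717 substitutions/site.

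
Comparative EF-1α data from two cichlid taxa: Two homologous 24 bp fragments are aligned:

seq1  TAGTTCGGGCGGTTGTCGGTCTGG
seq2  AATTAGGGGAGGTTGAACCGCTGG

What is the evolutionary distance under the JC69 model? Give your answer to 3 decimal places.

The sequences differ at 10 of 24 sites (1, 3, 5, 6, 10, 16, 17, 18, 19, 20), so p = 10/24 ≈ 0.416667.
d = −(3/4) ln(1 − 4p/3) = −0.75 ln(1 − 0.555556) = −0.75 ln(0.444444)
  = −0.75 × (-0.810931) = 0.608198 substitutions/site.

0.608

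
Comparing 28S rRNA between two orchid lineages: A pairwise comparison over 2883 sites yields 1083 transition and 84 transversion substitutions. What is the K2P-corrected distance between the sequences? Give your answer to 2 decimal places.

P = 1083/2883 ≈ 0.37565 and Q = 84/2883 ≈ 0.029136.
Under the Kimura two-parameter model, d = −½ ln(1 − 2P − Q) − ¼ ln(1 − 2Q).
1 − 2P − Q = 0.219564, giving −½ ln(0.219564) = 0.758056.
1 − 2Q = 0.941728, giving −¼ ln(0.941728) = 0.015010.
d = 0.758056 + 0.015010 = 0.773066.

0.77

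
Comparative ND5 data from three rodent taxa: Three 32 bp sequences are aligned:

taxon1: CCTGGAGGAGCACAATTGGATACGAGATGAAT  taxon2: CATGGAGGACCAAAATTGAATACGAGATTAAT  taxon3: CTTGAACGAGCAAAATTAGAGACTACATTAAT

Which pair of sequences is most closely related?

taxon1 and taxon2

taxon1–taxon2: 5/32 differ, p = 0.156, d = 0.175.
taxon1–taxon3: 9/32 differ, p = 0.281, d = 0.353.
taxon2–taxon3: 9/32 differ, p = 0.281, d = 0.353.
The smallest distance is between taxon1 and taxon2.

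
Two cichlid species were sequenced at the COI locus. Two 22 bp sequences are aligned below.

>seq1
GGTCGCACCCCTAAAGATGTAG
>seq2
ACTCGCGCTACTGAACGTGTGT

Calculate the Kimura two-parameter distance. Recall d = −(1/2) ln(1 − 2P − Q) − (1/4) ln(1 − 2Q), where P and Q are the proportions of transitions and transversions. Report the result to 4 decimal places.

Of 22 sites, 6 differences are transitions and 4 are transversions, so P = 6/22 ≈ 0.272727 and Q = 4/22 ≈ 0.181818.
Under the Kimura two-parameter model, d = −½ ln(1 − 2P − Q) − ¼ ln(1 − 2Q).
1 − 2P − Q = 0.272728, giving −½ ln(0.272728) = 0.649640.
1 − 2Q = 0.636364, giving −¼ ln(0.636364) = 0.112996.
d = 0.649640 + 0.112996 = 0.762636.

0.7626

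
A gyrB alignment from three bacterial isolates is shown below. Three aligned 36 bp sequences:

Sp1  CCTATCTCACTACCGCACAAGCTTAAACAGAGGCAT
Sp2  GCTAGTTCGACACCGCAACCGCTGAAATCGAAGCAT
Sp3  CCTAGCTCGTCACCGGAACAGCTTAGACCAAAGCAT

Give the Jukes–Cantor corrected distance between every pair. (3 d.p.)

Sp1–Sp2: 13/36 sites differ → p ≈ 0.361111, d = −0.75 ln(1 − 0.481481) = 0.492584 ≈ 0.493.
Sp1–Sp3: 11/36 sites differ → p ≈ 0.305556, d = −0.75 ln(1 − 0.407408) = 0.392437 ≈ 0.392.
Sp2–Sp3: 9/36 sites differ → p = 0.25, d = −0.75 ln(1 − 0.333333) = 0.304098 ≈ 0.304.

d(Sp1,Sp2) = 0.493, d(Sp1,Sp3) = 0.392, d(Sp2,Sp3) = 0.304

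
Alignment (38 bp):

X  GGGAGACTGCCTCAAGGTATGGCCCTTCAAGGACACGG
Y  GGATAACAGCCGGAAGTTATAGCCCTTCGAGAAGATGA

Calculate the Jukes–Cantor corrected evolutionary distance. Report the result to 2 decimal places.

The sequences differ at 13 of 38 sites, so p = 13/38 ≈ 0.342105.
d = −(3/4) ln(1 − 4p/3) = −0.75 ln(1 − 0.45614) = −0.75 ln(0.54386)
  = −0.75 × (-0.609063) = 0.456797 substitutions/site.

0.46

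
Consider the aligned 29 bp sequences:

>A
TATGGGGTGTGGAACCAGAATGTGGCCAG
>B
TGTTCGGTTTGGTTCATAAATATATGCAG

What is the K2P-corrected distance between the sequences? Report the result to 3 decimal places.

Of 29 sites, 4 differences are transitions and 9 are transversions, so P = 4/29 ≈ 0.137931 and Q = 9/29 ≈ 0.310345.
Under the Kimura two-parameter model, d = −½ ln(1 − 2P − Q) − ¼ ln(1 − 2Q).
1 − 2P − Q = 0.413793, giving −½ ln(0.413793) = 0.441195.
1 − 2Q = 0.37931, giving −¼ ln(0.37931) = 0.242350.
d = 0.441195 + 0.242350 = 0.683545.

0.684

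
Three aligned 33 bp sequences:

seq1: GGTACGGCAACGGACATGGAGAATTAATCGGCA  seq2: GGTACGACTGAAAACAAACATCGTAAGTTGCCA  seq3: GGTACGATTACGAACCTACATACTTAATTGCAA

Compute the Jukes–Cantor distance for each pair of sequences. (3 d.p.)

d(seq1,seq2) = 0.780, d(seq1,seq3) = 0.497, d(seq2,seq3) = 0.441

seq1–seq2: 16/33 sites differ → p ≈ 0.484848, d = −0.75 ln(1 − 0.646464) = 0.779827 ≈ 0.780.
seq1–seq3: 12/33 sites differ → p ≈ 0.363636, d = −0.75 ln(1 − 0.484848) = 0.497470 ≈ 0.497.
seq2–seq3: 11/33 sites differ → p ≈ 0.333333, d = −0.75 ln(1 − 0.444444) = 0.440839 ≈ 0.441.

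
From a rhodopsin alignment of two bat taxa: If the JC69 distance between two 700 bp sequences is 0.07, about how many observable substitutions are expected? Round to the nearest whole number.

Invert JC69: p = (3/4)(1 − e^(−4d/3)) = 0.75 × (1 − e^(-0.093333)) = 0.75 × (1 − 0.910890) = 0.066833.
Expected differing sites = pL ≈ 0.066833 × 700 = 46.7831 ≈ 47.

47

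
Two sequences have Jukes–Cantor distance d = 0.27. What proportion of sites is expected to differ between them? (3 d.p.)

0.227

p = (3/4)(1 − e^(−4d/3)) = 0.75 × (1 − e^(-0.36)) = 0.75 × (1 − 0.697676) = 0.226743.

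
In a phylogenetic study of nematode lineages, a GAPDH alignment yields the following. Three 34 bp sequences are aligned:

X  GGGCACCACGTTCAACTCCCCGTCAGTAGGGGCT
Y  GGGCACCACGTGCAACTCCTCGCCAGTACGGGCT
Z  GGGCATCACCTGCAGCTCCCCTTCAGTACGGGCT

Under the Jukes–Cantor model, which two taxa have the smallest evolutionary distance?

X and Y

X–Y: 4/34 differ, p = 0.118, d = 0.128.
X–Z: 6/34 differ, p = 0.176, d = 0.201.
Y–Z: 6/34 differ, p = 0.176, d = 0.201.
The smallest distance is between X and Y.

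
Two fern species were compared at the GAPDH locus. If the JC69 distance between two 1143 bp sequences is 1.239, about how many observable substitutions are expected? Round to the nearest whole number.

693

Invert JC69: p = (3/4)(1 − e^(−4d/3)) = 0.75 × (1 − e^(-1.652)) = 0.75 × (1 − 0.191666) = 0.606251.
Expected differing sites = pL ≈ 0.606251 × 1143 = 692.944893 ≈ 693.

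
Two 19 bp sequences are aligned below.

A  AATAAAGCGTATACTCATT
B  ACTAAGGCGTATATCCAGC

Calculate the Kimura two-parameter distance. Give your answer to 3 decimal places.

Of 19 sites, 4 differences are transitions and 2 are transversions, so P = 4/19 ≈ 0.210526 and Q = 2/19 ≈ 0.105263.
Under the Kimura two-parameter model, d = −½ ln(1 − 2P − Q) − ¼ ln(1 − 2Q).
1 − 2P − Q = 0.473685, giving −½ ln(0.473685) = 0.373606.
1 − 2Q = 0.789474, giving −¼ ln(0.789474) = 0.059097.
d = 0.373606 + 0.059097 = 0.432703.

0.433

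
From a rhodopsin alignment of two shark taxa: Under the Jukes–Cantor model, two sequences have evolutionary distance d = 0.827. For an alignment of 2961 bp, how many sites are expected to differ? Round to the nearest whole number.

Invert JC69: p = (3/4)(1 − e^(−4d/3)) = 0.75 × (1 − e^(-1.102667)) = 0.75 × (1 − 0.331984) = 0.501012.
Expected differing sites = pL ≈ 0.501012 × 2961 = 1483.496532 ≈ 1483.

1483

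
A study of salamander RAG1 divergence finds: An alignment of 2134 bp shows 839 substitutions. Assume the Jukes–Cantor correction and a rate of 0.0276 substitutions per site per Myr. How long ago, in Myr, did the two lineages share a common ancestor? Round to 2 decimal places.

p = 839/2134 ≈ 0.393158.
d = −(3/4) ln(1 − 4p/3) = −0.75 ln(1 − 0.524211) = −0.75 ln(0.475789)
  = −0.75 × (-0.742781) = 0.557086 substitutions/site.
Under a molecular clock d = 2μt, so t = d/(2μ) = 0.557086 / (2 × 0.0276) = 10.09 Myr.

10.09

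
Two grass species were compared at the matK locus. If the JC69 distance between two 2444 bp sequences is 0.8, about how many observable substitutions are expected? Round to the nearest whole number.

Invert JC69: p = (3/4)(1 − e^(−4d/3)) = 0.75 × (1 − e^(-1.066667)) = 0.75 × (1 − 0.344154) = 0.491885.
Expected differing sites = pL ≈ 0.491885 × 2444 = 1202.16694 ≈ 1202.

1202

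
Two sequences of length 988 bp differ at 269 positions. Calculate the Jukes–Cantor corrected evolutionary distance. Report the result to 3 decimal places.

0.338

p = 269/988 ≈ 0.272267.
d = −(3/4) ln(1 − 4p/3) = −0.75 ln(1 − 0.363023) = −0.75 ln(0.636977)
  = −0.75 × (-0.451022) = 0.338267 substitutions/site.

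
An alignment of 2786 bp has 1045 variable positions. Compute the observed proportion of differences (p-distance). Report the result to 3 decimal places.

p = 1045/2786 = 0.375089… ≈ 0.375 (to 3 d.p.).

0.375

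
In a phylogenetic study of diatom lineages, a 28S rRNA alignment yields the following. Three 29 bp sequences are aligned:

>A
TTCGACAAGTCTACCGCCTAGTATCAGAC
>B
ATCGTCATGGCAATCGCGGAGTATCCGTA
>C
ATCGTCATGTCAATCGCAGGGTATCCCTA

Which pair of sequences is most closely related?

B and C

A–B: 11/29 differ, p = 0.379, d = 0.529.
A–C: 12/29 differ, p = 0.414, d = 0.602.
B–C: 4/29 differ, p = 0.138, d = 0.152.
The smallest distance is between B and C.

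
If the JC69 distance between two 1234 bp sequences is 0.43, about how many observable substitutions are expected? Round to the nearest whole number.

Invert JC69: p = (3/4)(1 − e^(−4d/3)) = 0.75 × (1 − e^(-0.573333)) = 0.75 × (1 − 0.563644) = 0.327267.
Expected differing sites = pL ≈ 0.327267 × 1234 = 403.847478 ≈ 404.

404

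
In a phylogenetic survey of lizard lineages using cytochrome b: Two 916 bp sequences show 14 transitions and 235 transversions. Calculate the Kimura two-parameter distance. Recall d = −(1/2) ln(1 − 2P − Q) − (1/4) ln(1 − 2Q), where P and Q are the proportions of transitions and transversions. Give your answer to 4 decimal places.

0.3491

P = 14/916 ≈ 0.015284 and Q = 235/916 ≈ 0.25655.
Under the Kimura two-parameter model, d = −½ ln(1 − 2P − Q) − ¼ ln(1 − 2Q).
1 − 2P − Q = 0.712882, giving −½ ln(0.712882) = 0.169220.
1 − 2Q = 0.4869, giving −¼ ln(0.4869) = 0.179924.
d = 0.169220 + 0.179924 = 0.349144.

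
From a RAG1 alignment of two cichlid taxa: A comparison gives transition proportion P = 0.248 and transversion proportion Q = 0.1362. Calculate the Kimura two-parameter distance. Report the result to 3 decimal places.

0.580

Under the Kimura two-parameter model, d = −½ ln(1 − 2P − Q) − ¼ ln(1 − 2Q).
1 − 2P − Q = 0.3678, giving −½ ln(0.3678) = 0.500108.
1 − 2Q = 0.7276, giving −¼ ln(0.7276) = 0.079501.
d = 0.500108 + 0.079501 = 0.579609.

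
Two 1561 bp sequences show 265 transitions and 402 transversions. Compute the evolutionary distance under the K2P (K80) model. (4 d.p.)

0.6354

P = 265/1561 ≈ 0.169763 and Q = 402/1561 ≈ 0.257527.
Under the Kimura two-parameter model, d = −½ ln(1 − 2P − Q) − ¼ ln(1 − 2Q).
1 − 2P − Q = 0.402947, giving −½ ln(0.402947) = 0.454475.
1 − 2Q = 0.484946, giving −¼ ln(0.484946) = 0.180929.
d = 0.454475 + 0.180929 = 0.635404.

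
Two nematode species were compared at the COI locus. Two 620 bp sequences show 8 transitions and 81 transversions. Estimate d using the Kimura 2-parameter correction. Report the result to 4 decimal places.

P = 8/620 ≈ 0.012903 and Q = 81/620 ≈ 0.130645.
Under the Kimura two-parameter model, d = −½ ln(1 − 2P − Q) − ¼ ln(1 − 2Q).
1 − 2P − Q = 0.843549, giving −½ ln(0.843549) = 0.085069.
1 − 2Q = 0.73871, giving −¼ ln(0.73871) = 0.075712.
d = 0.085069 + 0.075712 = 0.160781.

0.1608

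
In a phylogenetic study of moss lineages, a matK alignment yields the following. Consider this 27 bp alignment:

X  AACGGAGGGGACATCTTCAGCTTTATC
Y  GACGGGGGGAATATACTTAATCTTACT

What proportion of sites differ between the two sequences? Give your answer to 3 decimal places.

The sequences differ at 12 of 27 positions.
p = 12/27 = 0.444444… ≈ 0.444 (to 3 d.p.).

0.444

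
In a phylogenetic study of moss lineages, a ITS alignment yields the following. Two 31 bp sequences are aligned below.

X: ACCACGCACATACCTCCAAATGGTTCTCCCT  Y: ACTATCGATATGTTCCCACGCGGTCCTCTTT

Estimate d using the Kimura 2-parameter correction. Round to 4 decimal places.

1.0776

Of 31 sites, 12 differences are transitions and 3 are transversions, so P = 12/31 ≈ 0.387097 and Q = 3/31 ≈ 0.096774.
Under the Kimura two-parameter model, d = −½ ln(1 − 2P − Q) − ¼ ln(1 − 2Q).
1 − 2P − Q = 0.129032, giving −½ ln(0.129032) = 1.023847.
1 − 2Q = 0.806452, giving −¼ ln(0.806452) = 0.053778.
d = 1.023847 + 0.053778 = 1.077625.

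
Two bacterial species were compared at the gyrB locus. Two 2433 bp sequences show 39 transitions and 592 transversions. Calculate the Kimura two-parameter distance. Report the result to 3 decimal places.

P = 39/2433 ≈ 0.01603 and Q = 592/2433 ≈ 0.243321.
Under the Kimura two-parameter model, d = −½ ln(1 − 2P − Q) − ¼ ln(1 − 2Q).
1 − 2P − Q = 0.724619, giving −½ ln(0.724619) = 0.161055.
1 − 2Q = 0.513358, giving −¼ ln(0.513358) = 0.166695.
d = 0.161055 + 0.166695 = 0.327750.

0.328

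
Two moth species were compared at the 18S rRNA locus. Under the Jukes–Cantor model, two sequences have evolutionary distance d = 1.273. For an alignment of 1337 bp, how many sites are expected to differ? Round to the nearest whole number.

819

Invert JC69: p = (3/4)(1 − e^(−4d/3)) = 0.75 × (1 − e^(-1.697333)) = 0.75 × (1 − 0.183171) = 0.612622.
Expected differing sites = pL ≈ 0.612622 × 1337 = 819.075614 ≈ 819.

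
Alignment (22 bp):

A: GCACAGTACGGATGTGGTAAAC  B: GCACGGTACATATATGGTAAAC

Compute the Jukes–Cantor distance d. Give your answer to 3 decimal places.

The sequences differ at 4 of 22 sites (5, 10, 11, 14), so p = 4/22 ≈ 0.181818.
d = −(3/4) ln(1 − 4p/3) = −0.75 ln(1 − 0.242424) = −0.75 ln(0.757576)
  = −0.75 × (-0.277631) = 0.208223 substitutions/site.

0.208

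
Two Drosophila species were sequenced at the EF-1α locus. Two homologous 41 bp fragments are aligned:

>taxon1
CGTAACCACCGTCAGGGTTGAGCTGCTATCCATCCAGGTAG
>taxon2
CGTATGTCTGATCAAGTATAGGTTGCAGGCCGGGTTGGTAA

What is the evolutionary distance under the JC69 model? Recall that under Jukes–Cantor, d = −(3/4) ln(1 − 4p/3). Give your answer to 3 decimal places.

0.943

The sequences differ at 22 of 41 sites, so p = 22/41 ≈ 0.536585.
d = −(3/4) ln(1 − 4p/3) = −0.75 ln(1 − 0.715447) = −0.75 ln(0.284553)
  = −0.75 × (-1.256836) = 0.942627 substitutions/site.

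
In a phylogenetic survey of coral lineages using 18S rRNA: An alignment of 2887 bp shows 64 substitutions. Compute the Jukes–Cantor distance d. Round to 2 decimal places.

0.02

p = 64/2887 ≈ 0.022168.
d = −(3/4) ln(1 − 4p/3) = −0.75 ln(1 − 0.029557) = −0.75 ln(0.970443)
  = −0.75 × (-0.030003) = 0.022502 substitutions/site.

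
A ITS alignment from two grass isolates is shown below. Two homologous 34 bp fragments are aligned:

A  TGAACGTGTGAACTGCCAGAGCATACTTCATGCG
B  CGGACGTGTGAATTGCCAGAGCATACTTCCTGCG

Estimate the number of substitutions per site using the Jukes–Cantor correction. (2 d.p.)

The sequences differ at 4 of 34 sites (1, 3, 13, 30), so p = 4/34 ≈ 0.117647.
d = −(3/4) ln(1 − 4p/3) = −0.75 ln(1 − 0.156863) = −0.75 ln(0.843137)
  = −0.75 × (-0.170626) = 0.127970 substitutions/site.

0.13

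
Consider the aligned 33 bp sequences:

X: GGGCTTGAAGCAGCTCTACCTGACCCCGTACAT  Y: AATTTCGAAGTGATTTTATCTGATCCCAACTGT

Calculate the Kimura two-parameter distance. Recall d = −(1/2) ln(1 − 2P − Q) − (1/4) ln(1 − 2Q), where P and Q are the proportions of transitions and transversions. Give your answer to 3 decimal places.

Of 33 sites, 14 differences are transitions and 3 are transversions, so P = 14/33 ≈ 0.424242 and Q = 3/33 ≈ 0.090909.
Under the Kimura two-parameter model, d = −½ ln(1 − 2P − Q) − ¼ ln(1 − 2Q).
1 − 2P − Q = 0.060607, giving −½ ln(0.060607) = 1.401672.
1 − 2Q = 0.818182, giving −¼ ln(0.818182) = 0.050168.
d = 1.401672 + 0.050168 = 1.451840.

1.452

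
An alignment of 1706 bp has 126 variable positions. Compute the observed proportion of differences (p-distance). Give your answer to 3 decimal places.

p = 126/1706 = 0.073856… ≈ 0.074 (to 3 d.p.).

0.074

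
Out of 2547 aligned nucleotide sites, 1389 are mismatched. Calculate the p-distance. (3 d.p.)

0.545

p = 1389/2547 = 0.545347… ≈ 0.545 (to 3 d.p.).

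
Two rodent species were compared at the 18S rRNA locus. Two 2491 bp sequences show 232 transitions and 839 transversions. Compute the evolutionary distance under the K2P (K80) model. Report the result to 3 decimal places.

0.650

P = 232/2491 ≈ 0.093135 and Q = 839/2491 ≈ 0.336813.
Under the Kimura two-parameter model, d = −½ ln(1 − 2P − Q) − ¼ ln(1 − 2Q).
1 − 2P − Q = 0.476917, giving −½ ln(0.476917) = 0.370206.
1 − 2Q = 0.326374, giving −¼ ln(0.326374) = 0.279928.
d = 0.370206 + 0.279928 = 0.650134.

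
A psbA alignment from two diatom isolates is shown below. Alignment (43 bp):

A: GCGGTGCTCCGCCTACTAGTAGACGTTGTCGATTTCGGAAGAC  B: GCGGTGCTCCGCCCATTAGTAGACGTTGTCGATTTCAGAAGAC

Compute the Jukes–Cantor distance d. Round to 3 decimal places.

The sequences differ at 3 of 43 sites (14, 16, 37), so p = 3/43 ≈ 0.069767.
d = −(3/4) ln(1 − 4p/3) = −0.75 ln(1 − 0.093023) = −0.75 ln(0.906977)
  = −0.75 × (-0.097638) = 0.073229 substitutions/site.

0.073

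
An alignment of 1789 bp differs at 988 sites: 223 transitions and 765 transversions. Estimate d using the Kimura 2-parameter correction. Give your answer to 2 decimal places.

1.05

P = 223/1789 ≈ 0.124651 and Q = 765/1789 ≈ 0.427613.
Under the Kimura two-parameter model, d = −½ ln(1 − 2P − Q) − ¼ ln(1 − 2Q).
1 − 2P − Q = 0.323085, giving −½ ln(0.323085) = 0.564920.
1 − 2Q = 0.144774, giving −¼ ln(0.144774) = 0.483145.
d = 0.564920 + 0.483145 = 1.048065.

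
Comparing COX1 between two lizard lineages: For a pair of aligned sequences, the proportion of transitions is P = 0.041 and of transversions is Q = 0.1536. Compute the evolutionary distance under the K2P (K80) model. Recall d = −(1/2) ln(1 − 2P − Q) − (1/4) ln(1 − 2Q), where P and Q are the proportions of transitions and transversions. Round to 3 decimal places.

0.226

Under the Kimura two-parameter model, d = −½ ln(1 − 2P − Q) − ¼ ln(1 − 2Q).
1 − 2P − Q = 0.7644, giving −½ ln(0.7644) = 0.134332.
1 − 2Q = 0.6928, giving −¼ ln(0.6928) = 0.091753.
d = 0.134332 + 0.091753 = 0.226085.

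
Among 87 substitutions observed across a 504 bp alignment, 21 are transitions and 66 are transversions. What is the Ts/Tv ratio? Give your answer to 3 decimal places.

0.318

R = 21/66 = 0.318181… ≈ 0.318 (to 3 d.p.).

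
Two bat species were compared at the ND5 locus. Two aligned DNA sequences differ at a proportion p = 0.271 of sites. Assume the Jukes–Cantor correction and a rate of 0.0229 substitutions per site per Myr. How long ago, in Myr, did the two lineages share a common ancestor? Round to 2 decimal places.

7.34

d = −(3/4) ln(1 − 4p/3) = −0.75 ln(1 − 0.361333) = −0.75 ln(0.638667)
  = −0.75 × (-0.448372) = 0.336279 substitutions/site.
Under a molecular clock d = 2μt, so t = d/(2μ) = 0.336279 / (2 × 0.0229) = 7.34 Myr.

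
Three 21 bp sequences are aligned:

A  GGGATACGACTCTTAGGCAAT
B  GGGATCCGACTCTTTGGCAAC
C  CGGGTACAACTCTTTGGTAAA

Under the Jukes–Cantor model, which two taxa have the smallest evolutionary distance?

A and B

A–B: 3/21 differ, p = 0.143, d = 0.158.
A–C: 6/21 differ, p = 0.286, d = 0.360.
B–C: 6/21 differ, p = 0.286, d = 0.360.
The smallest distance is between A and B.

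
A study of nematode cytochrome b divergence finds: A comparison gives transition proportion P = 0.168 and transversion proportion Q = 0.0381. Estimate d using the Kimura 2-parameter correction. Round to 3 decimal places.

Under the Kimura two-parameter model, d = −½ ln(1 − 2P − Q) − ¼ ln(1 − 2Q).
1 − 2P − Q = 0.6259, giving −½ ln(0.6259) = 0.234282.
1 − 2Q = 0.9238, giving −¼ ln(0.9238) = 0.019815.
d = 0.234282 + 0.019815 = 0.254097.

0.254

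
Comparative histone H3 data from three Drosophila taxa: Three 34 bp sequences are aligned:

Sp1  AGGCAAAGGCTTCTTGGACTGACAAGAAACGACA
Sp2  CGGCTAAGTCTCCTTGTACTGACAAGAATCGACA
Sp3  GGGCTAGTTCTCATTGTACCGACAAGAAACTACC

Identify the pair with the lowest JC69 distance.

Sp1 and Sp2

Sp1–Sp2: 6/34 differ, p = 0.176, d = 0.201.
Sp1–Sp3: 11/34 differ, p = 0.324, d = 0.423.
Sp2–Sp3: 8/34 differ, p = 0.235, d = 0.282.
The smallest distance is between Sp1 and Sp2.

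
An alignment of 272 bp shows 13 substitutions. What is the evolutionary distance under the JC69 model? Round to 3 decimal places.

0.049

p = 13/272 ≈ 0.047794.
d = −(3/4) ln(1 − 4p/3) = −0.75 ln(1 − 0.063725) = −0.75 ln(0.936275)
  = −0.75 × (-0.065846) = 0.049385 substitutions/site.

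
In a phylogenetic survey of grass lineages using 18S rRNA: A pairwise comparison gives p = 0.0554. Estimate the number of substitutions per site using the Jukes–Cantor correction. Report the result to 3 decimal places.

0.058

d = −(3/4) ln(1 − 4p/3) = −0.75 ln(1 − 0.073867) = −0.75 ln(0.926133)
  = −0.75 × (-0.076737) = 0.057553 substitutions/site.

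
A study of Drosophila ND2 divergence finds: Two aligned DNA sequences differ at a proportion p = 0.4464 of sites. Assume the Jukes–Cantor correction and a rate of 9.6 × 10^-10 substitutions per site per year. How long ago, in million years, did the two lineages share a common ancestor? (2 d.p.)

353.27

d = −(3/4) ln(1 − 4p/3) = −0.75 ln(1 − 0.5952) = −0.75 ln(0.4048)
  = −0.75 × (-0.904362) = 0.678272 substitutions/site.
Under a molecular clock d = 2μt, so t = d/(2μ) = 0.678272 / (2 × 9.6 × 10^-10) = 353.27 million years.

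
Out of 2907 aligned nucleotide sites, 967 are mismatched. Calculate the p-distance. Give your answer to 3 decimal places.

0.333

p = 967/2907 = 0.332645… ≈ 0.333 (to 3 d.p.).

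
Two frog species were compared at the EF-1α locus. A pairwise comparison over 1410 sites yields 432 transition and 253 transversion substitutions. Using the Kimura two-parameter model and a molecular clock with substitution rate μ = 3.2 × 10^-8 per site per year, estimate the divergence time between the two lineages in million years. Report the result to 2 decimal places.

P = 432/1410 ≈ 0.306383 and Q = 253/1410 ≈ 0.179433.
Under the Kimura two-parameter model, d = −½ ln(1 − 2P − Q) − ¼ ln(1 − 2Q).
1 − 2P − Q = 0.207801, giving −½ ln(0.207801) = 0.785587.
1 − 2Q = 0.641134, giving −¼ ln(0.641134) = 0.111129.
d = 0.785587 + 0.111129 = 0.896716.
Under a molecular clock d = 2μt, so t = d/(2μ) = 0.896716 / (2 × 3.2 × 10^-8) = 14.01 million years.

14.01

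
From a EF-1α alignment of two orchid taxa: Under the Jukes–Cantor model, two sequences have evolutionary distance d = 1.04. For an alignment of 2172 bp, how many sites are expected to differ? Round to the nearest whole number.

1222

Invert JC69: p = (3/4)(1 − e^(−4d/3)) = 0.75 × (1 − e^(-1.386667)) = 0.75 × (1 − 0.249907) = 0.562570.
Expected differing sites = pL ≈ 0.562570 × 2172 = 1221.90204 ≈ 1222.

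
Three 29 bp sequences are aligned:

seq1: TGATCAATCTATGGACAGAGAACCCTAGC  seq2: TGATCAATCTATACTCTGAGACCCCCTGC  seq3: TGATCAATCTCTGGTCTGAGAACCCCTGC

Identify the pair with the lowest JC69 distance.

seq2 and seq3

seq1–seq2: 7/29 differ, p = 0.241, d = 0.291.
seq1–seq3: 5/29 differ, p = 0.172, d = 0.196.
seq2–seq3: 4/29 differ, p = 0.138, d = 0.152.
The smallest distance is between seq2 and seq3.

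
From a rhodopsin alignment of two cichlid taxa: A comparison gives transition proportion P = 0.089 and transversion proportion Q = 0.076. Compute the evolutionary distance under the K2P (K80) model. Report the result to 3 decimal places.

Under the Kimura two-parameter model, d = −½ ln(1 − 2P − Q) − ¼ ln(1 − 2Q).
1 − 2P − Q = 0.746, giving −½ ln(0.746) = 0.146515.
1 − 2Q = 0.848, giving −¼ ln(0.848) = 0.041219.
d = 0.146515 + 0.041219 = 0.187734.

0.188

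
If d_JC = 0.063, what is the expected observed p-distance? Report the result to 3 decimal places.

p = (3/4)(1 − e^(−4d/3)) = 0.75 × (1 − e^(-0.084)) = 0.75 × (1 − 0.919431) = 0.060427.

0.060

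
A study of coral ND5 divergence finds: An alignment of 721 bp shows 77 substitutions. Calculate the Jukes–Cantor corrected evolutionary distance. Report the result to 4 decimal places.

0.1152

p = 77/721 ≈ 0.106796.
d = −(3/4) ln(1 − 4p/3) = −0.75 ln(1 − 0.142395) = −0.75 ln(0.857605)
  = −0.75 × (-0.153612) = 0.115209 substitutions/site.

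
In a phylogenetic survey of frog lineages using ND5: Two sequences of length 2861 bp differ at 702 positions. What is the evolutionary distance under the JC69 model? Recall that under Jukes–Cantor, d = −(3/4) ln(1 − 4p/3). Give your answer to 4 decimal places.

p = 702/2861 ≈ 0.245369.
d = −(3/4) ln(1 − 4p/3) = −0.75 ln(1 − 0.327159) = −0.75 ln(0.672841)
  = −0.75 × (-0.396246) = 0.297185 substitutions/site.

0.2972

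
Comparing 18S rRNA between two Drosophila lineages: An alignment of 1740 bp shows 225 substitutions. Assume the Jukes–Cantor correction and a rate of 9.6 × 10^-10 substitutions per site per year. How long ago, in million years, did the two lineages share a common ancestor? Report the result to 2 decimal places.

p = 225/1740 ≈ 0.12931.
d = −(3/4) ln(1 − 4p/3) = −0.75 ln(1 − 0.172413) = −0.75 ln(0.827587)
  = −0.75 × (-0.189241) = 0.141931 substitutions/site.
Under a molecular clock d = 2μt, so t = d/(2μ) = 0.141931 / (2 × 9.6 × 10^-10) = 73.92 million years.

73.92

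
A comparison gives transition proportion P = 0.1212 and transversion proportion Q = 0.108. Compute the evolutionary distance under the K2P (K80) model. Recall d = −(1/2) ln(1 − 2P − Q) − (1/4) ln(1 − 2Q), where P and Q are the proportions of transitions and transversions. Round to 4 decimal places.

Under the Kimura two-parameter model, d = −½ ln(1 − 2P − Q) − ¼ ln(1 − 2Q).
1 − 2P − Q = 0.6496, giving −½ ln(0.6496) = 0.215699.
1 − 2Q = 0.784, giving −¼ ln(0.784) = 0.060837.
d = 0.215699 + 0.060837 = 0.276536.

0.2765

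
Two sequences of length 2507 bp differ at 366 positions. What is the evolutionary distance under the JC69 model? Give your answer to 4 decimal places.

0.1624

p = 366/2507 ≈ 0.145991.
d = −(3/4) ln(1 − 4p/3) = −0.75 ln(1 − 0.194655) = −0.75 ln(0.805345)
  = −0.75 × (-0.216485) = 0.162364 substitutions/site.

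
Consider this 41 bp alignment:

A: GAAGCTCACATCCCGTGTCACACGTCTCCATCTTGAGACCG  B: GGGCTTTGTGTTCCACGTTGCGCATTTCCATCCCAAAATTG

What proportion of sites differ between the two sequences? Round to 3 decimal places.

The sequences differ at 22 of 41 positions.
p = 22/41 = 0.536585… ≈ 0.537 (to 3 d.p.).

0.537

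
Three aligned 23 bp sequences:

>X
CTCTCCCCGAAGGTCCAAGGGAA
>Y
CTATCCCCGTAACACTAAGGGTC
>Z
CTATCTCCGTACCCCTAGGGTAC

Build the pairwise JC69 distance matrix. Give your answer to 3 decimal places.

d(X,Y) = 0.467, d(X,Z) = 0.650, d(Y,Z) = 0.321

X–Y: 8/23 sites differ → p ≈ 0.347826, d = −0.75 ln(1 − 0.463768) = 0.467391 ≈ 0.467.
X–Z: 10/23 sites differ → p ≈ 0.434783, d = −0.75 ln(1 − 0.579711) = 0.650110 ≈ 0.650.
Y–Z: 6/23 sites differ → p ≈ 0.26087, d = −0.75 ln(1 − 0.347827) = 0.320584 ≈ 0.321.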